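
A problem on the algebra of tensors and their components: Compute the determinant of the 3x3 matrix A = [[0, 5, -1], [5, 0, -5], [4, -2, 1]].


Expanding along the first row, det(A) = a11*M_11 - a12*M_12 + a13*M_13, where M_1j is the (1,j) minor.
Minor M_11 = 0*1 - -5*-2 = -10
Minor M_12 = 5*1 - -5*4 = 25
Minor M_13 = 5*-2 - 0*4 = -10
det = 0*(-10) - 5*(25) + -1*(-10)
    = 0 - 125 + 10
    = -115

-115


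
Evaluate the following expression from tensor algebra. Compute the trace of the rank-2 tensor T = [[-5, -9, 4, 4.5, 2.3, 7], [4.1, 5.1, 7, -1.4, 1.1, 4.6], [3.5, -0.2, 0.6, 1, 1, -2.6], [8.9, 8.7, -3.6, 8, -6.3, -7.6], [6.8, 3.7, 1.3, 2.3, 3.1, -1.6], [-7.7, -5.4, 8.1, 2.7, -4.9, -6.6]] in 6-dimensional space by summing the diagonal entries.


The contraction (trace) of a rank-2 tensor is the sum of its diagonal elements.
Diagonal entries: A[1,1] = -5, A[2,2] = 5.1, A[3,3] = 0.6, A[4,4] = 8, A[5,5] = 3.1, A[6,6] = -6.6
Tr(A) = -5 + 5.1 + 0.6 + 8 + 3.1 + -6.6 = 5.2

5.2


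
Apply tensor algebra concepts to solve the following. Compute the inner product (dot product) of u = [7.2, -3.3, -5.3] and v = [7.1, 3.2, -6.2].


The inner product u . v = sum of u_i * v_i.
Term-by-term: 7.2 * 7.1, -3.3 * 3.2, -5.3 * -6.2
Products: 51.12, -10.56, 32.86
Sum = 51.12 + -10.56 + 32.86 = 73.42

73.42


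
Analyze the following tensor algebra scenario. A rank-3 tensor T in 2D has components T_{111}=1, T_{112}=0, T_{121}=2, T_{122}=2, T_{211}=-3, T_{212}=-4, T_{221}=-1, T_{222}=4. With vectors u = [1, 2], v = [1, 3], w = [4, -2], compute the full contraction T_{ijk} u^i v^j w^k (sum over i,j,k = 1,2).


S = sum over i,j,k of T_{ijk} u_i v_j w_k. Expanding all 8 terms:
T_{111}*u_1*v_1*w_1 = 1*1*1*4 = 4  (running total: 4)
T_{112}*u_1*v_1*w_2 = 0*1*1*-2 = 0  (running total: 4)
T_{121}*u_1*v_2*w_1 = 2*1*3*4 = 24  (running total: 28)
T_{122}*u_1*v_2*w_2 = 2*1*3*-2 = -12  (running total: 16)
T_{211}*u_2*v_1*w_1 = -3*2*1*4 = -24  (running total: -8)
T_{212}*u_2*v_1*w_2 = -4*2*1*-2 = 16  (running total: 8)
T_{221}*u_2*v_2*w_1 = -1*2*3*4 = -24  (running total: -16)
T_{222}*u_2*v_2*w_2 = 4*2*3*-2 = -48  (running total: -64)
S = -64

-64


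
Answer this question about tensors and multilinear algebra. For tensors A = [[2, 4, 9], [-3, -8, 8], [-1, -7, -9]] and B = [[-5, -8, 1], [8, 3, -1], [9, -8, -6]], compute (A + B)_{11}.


Tensor addition is component-wise: (A + B)_{ij} = A_{ij} + B_{ij}.
A_{11} = 2
B_{11} = -5
(A + B)_{11} = 2 + -5 = -3

-3


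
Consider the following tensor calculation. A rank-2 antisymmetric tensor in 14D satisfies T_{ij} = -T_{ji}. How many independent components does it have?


An antisymmetric rank-2 tensor satisfies A_{ij} = -A_{ji}, so diagonal entries are zero.
The independent components are the upper-triangular entries: C(n, 2) = n(n-1)/2.
n = 14
C(14, 2) = 14 * 13 / 2 = 182 / 2 = 91

91


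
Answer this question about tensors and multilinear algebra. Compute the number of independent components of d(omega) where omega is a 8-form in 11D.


The exterior derivative of a p-form is a (p+1)-form.
Its number of independent components is C(n, p+1).
n = 11, p+1 = 9
C(11, 9) = 55

55


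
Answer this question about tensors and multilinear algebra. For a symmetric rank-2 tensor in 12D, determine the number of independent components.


A symmetric rank-2 tensor in d dimensions has d(d+1)/2 independent components.
d = 12
d(d+1)/2 = 12 * 13 / 2 = 156 / 2 = 78

78


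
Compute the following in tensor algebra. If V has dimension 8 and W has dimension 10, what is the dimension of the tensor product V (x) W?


The dimension of a tensor product is the product of dimensions.
dim(V) = 8, dim(W) = 10
dim(V (x) W) = 8 * 10 = 80

80


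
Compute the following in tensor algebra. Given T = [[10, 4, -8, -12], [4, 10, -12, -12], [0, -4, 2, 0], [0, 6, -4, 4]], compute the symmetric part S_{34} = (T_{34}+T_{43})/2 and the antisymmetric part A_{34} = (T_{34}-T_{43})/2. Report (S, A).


T_{34} = 0
T_{43} = -4
S_{34} = (0 + -4)/2 = -4/2 = -2
A_{34} = (0 - -4)/2 = 4/2 = 2
Check: S + A = -2 + 2 = 0 = T_{34}.

(-2, 2)


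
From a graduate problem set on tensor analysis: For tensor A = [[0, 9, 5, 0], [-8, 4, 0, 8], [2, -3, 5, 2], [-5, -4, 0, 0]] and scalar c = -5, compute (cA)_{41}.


Scalar multiplication: (cA)_{ij} = c * A_{ij}.
c = -5
A_{41} = -5
(cA)_{41} = -5 * -5 = 25

25


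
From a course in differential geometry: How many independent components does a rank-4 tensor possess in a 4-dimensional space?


The number of components of a rank-r tensor in d dimensions is d^r.
Here d = 4 and r = 4.
4^4 = 256

256


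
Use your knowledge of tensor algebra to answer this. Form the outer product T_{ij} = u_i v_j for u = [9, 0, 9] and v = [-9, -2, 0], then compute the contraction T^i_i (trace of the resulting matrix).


The outer product gives T_{ij} = u_i v_j.
The trace (contraction) is Tr(T) = sum_i T_{ii} = sum_i u_i v_i.
Diagonal entries:
T_{11} = u_1 * v_1 = 9 * -9 = -81
T_{22} = u_2 * v_2 = 0 * -2 = 0
T_{33} = u_3 * v_3 = 9 * 0 = 0
Tr(T) = -81 + 0 + 0 = -81

-81


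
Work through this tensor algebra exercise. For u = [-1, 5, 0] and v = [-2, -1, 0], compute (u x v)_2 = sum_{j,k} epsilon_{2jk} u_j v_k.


(u x v)_2 = sum_{j,k} epsilon_{2jk} u_j v_k. Only permutations of (1,2,3) contribute; the two non-zero terms are:
eps_{213} u_1 v_3 = -1 * -1 * 0 = 0
eps_{231} u_3 v_1 = 1 * 0 * -2 = 0
(u x v)_2 = 0

0


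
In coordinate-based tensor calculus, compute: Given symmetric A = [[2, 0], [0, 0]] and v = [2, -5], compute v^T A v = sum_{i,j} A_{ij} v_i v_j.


First compute Av:
(Av)_1 = 2*2 + 0*-5 = 4
(Av)_2 = 0*2 + 0*-5 = 0
Av = [4, 0]
Then v^T (Av) = 2*4 + -5*0
= 8 + 0 = 8

8


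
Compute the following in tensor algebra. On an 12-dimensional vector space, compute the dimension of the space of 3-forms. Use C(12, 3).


The dimension of the space of p-forms on an n-dimensional space is C(n, p).
n = 12, p = 3
C(12, 3) = 12! / (3! * 9!) = 220

220


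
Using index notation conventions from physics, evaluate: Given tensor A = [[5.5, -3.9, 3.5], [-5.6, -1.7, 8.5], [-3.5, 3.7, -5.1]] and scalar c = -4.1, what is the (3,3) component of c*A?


Scalar multiplication: (cA)_{ij} = c * A_{ij}.
c = -4.1
A_{33} = -5.1
(cA)_{33} = -4.1 * -5.1 = 20.91

20.91


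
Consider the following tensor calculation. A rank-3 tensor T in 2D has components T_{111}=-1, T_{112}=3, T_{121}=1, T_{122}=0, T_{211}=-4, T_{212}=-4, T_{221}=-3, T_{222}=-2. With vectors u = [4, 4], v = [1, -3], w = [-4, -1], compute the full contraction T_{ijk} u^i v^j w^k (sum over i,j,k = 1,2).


S = sum over i,j,k of T_{ijk} u_i v_j w_k. Expanding all 8 terms:
T_{111}*u_1*v_1*w_1 = -1*4*1*-4 = 16  (running total: 16)
T_{112}*u_1*v_1*w_2 = 3*4*1*-1 = -12  (running total: 4)
T_{121}*u_1*v_2*w_1 = 1*4*-3*-4 = 48  (running total: 52)
T_{122}*u_1*v_2*w_2 = 0*4*-3*-1 = 0  (running total: 52)
T_{211}*u_2*v_1*w_1 = -4*4*1*-4 = 64  (running total: 116)
T_{212}*u_2*v_1*w_2 = -4*4*1*-1 = 16  (running total: 132)
T_{221}*u_2*v_2*w_1 = -3*4*-3*-4 = -144  (running total: -12)
T_{222}*u_2*v_2*w_2 = -2*4*-3*-1 = -24  (running total: -36)
S = -36

-36


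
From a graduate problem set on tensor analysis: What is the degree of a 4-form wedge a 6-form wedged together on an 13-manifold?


The degree of a wedge product is the sum of the degrees of the individual forms.
Degrees: 4, 6
Total degree = 4 + 6 = 10

10


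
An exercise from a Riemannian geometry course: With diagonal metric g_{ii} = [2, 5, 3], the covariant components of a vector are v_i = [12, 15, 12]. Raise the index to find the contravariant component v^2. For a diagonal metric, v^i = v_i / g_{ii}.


To raise an index with a diagonal metric: v^i = v_i / g_{ii}.
For index 2: v_2 = 15, g_{22} = 5
v^2 = 15 / 5 = 3

3


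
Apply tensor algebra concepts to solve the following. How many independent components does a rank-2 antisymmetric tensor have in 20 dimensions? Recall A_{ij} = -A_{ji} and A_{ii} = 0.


An antisymmetric rank-2 tensor satisfies A_{ij} = -A_{ji}, so diagonal entries are zero.
The independent components are the upper-triangular entries: C(n, 2) = n(n-1)/2.
n = 20
C(20, 2) = 20 * 19 / 2 = 380 / 2 = 190

190


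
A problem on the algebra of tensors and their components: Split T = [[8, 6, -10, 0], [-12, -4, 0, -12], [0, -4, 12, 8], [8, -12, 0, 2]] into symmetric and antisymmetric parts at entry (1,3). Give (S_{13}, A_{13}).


T_{13} = -10
T_{31} = 0
S_{13} = (-10 + 0)/2 = -10/2 = -5
A_{13} = (-10 - 0)/2 = -10/2 = -5
Check: S + A = -5 + -5 = -10 = T_{13}.

(-5, -5)


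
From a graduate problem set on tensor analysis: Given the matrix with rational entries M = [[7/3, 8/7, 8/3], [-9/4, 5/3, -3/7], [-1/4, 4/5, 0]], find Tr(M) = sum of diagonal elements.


The trace is the sum of diagonal entries.
Diagonal: M[1,1] = 7/3, M[2,2] = 5/3, M[3,3] = 0
Tr(M) = 7/3 + 5/3 + 0
Computing step by step:
After adding M[1,1]: 7/3
After adding M[2,2]: 4
After adding M[3,3]: 4
Tr(M) = 4

4


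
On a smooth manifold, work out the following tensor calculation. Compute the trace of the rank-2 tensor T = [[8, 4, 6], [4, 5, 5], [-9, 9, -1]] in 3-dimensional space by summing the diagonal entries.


The contraction (trace) of a rank-2 tensor is the sum of its diagonal elements.
Diagonal entries: A[1,1] = 8, A[2,2] = 5, A[3,3] = -1
Tr(A) = 8 + 5 + -1 = 12

12


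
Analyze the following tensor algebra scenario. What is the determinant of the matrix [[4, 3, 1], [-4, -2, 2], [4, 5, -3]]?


Expanding along the first row, det(A) = a11*M_11 - a12*M_12 + a13*M_13, where M_1j is the (1,j) minor.
Minor M_11 = -2*-3 - 2*5 = -4
Minor M_12 = -4*-3 - 2*4 = 4
Minor M_13 = -4*5 - -2*4 = -12
det = 4*(-4) - 3*(4) + 1*(-12)
    = -16 - 12 + -12
    = -40

-40


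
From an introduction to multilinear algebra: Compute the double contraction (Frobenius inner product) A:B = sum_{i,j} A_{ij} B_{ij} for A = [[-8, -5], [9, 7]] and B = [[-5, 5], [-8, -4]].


A:B = sum over all i,j of A_{ij} * B_{ij}.
Row 1: -8*-5=40, -5*5=-25 => row sum = 15
Row 2: 9*-8=-72, 7*-4=-28 => row sum = -100
Total = 15 + -100 = -85

-85


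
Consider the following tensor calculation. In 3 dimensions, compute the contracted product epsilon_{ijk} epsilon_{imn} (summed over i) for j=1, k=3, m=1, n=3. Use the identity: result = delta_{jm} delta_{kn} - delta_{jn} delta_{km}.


Using the identity: epsilon_{ijk} epsilon_{imn} = delta_{jm} delta_{kn} - delta_{jn} delta_{km}.
delta_{11} = 1
delta_{33} = 1
delta_{13} = 0
delta_{31} = 0
Result = 1 * 1 - 0 * 0 = 1 - 0 = 1

1


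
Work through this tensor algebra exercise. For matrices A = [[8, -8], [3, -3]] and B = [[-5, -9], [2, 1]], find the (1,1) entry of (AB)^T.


(AB)^T_{ij} = (AB)_{ji} = sum_k A_{jk} B_{ki}.
For i=1, j=1 we need (AB)_{11}:
A_{11} * B_{11} = 8 * -5 = -40
A_{12} * B_{21} = -8 * 2 = -16
Sum = -40 + -16 = -56

-56


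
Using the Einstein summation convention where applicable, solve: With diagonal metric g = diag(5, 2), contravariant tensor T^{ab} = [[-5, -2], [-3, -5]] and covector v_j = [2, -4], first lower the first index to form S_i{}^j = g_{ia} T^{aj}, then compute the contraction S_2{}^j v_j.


Step 1: lower the first index. For a diagonal metric, g_{ia} T^{aj} = g_{ii} T^{ij} (no sum on i).
g_{22} = 2
S_2{}^1 = 2 * T^{21} = 2 * -3 = -6
S_2{}^2 = 2 * T^{22} = 2 * -5 = -10
Step 2: contract S_2{}^j with v_j.
S_2{}^1 * v_1 = -6 * 2 = -12
S_2{}^2 * v_2 = -10 * -4 = 40
Result = -12 + 40 = 28

28


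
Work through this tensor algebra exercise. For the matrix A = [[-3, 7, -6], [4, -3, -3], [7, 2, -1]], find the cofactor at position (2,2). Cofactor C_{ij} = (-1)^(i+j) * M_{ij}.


To find cofactor C_{22}, delete row 2 and column 2.
The resulting 2x2 submatrix is: [[-3, -6], [7, -1]]
Minor M_{22} = -3*-1 - -6*7
  = 3 - -42 = 45
Sign = (-1)^(2+2) = (-1)^4 = 1
Cofactor C_{22} = 1 * 45 = 45

45


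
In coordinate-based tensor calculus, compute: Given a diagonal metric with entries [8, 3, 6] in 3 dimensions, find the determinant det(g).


For a diagonal metric, the determinant is the product of diagonal entries.
Diagonal entries: 8, 3, 6
det(g) = 8 * 3 * 6 = 144

144


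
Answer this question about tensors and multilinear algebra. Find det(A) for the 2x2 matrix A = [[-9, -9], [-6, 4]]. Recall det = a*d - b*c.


For a 2x2 matrix [[a, b], [c, d]], det = a*d - b*c.
a = -9, b = -9, c = -6, d = 4
a*d = -9 * 4 = -36
b*c = -9 * -6 = 54
det = -36 - 54 = -90

-90


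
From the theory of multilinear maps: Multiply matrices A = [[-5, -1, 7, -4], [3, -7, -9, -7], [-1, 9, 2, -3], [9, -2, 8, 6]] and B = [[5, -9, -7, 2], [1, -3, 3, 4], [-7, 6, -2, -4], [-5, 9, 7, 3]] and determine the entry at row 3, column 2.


(AB)_{ij} = sum_k A_{ik} B_{kj}.
For i=3, j=2:
A_{31} * B_{12} = -1 * -9 = 9
A_{32} * B_{22} = 9 * -3 = -27
A_{33} * B_{32} = 2 * 6 = 12
A_{34} * B_{42} = -3 * 9 = -27
Sum = 9 + -27 + 12 + -27 = -33

-33


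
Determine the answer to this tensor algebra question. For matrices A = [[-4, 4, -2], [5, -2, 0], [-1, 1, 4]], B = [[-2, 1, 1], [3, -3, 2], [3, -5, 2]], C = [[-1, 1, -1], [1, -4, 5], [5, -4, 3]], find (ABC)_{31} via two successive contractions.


(ABC)_{31} = sum_m (AB)_{3m} C_{m1}. First compute row 3 of AB.
(AB)_{31} = -1*-2 + 1*3 + 4*3 = 17
(AB)_{32} = -1*1 + 1*-3 + 4*-5 = -24
(AB)_{33} = -1*1 + 1*2 + 4*2 = 9
Now contract with column 1 of C:
(AB)_{31} * C_{11} = 17 * -1 = -17
(AB)_{32} * C_{21} = -24 * 1 = -24
(AB)_{33} * C_{31} = 9 * 5 = 45
(ABC)_{31} = -17 + -24 + 45 = 4

4


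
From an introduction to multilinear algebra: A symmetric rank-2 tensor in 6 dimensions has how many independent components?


A symmetric rank-2 tensor in d dimensions has d(d+1)/2 independent components.
d = 6
d(d+1)/2 = 6 * 7 / 2 = 42 / 2 = 21

21


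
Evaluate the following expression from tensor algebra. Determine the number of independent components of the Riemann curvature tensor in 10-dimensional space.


The Riemann tensor in d dimensions has d^2(d^2 - 1)/12 independent components.
d = 10, so d^2 = 100
d^2 - 1 = 99
d^2(d^2 - 1) = 100 * 99 = 9900
Divide by 12: 9900 / 12 = 825

825


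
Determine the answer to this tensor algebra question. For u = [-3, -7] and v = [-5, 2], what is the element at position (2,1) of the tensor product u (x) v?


The outer product entry T_{ij} = u_i * v_j.
We need i=2, j=1.
u_2 = -7, v_1 = -5
T_{2,1} = -7 * -5 = 35

35


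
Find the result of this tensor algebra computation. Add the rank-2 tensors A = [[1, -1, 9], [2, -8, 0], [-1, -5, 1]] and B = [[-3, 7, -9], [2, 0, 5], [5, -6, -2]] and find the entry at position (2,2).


Tensor addition is component-wise: (A + B)_{ij} = A_{ij} + B_{ij}.
A_{22} = -8
B_{22} = 0
(A + B)_{22} = -8 + 0 = -8

-8


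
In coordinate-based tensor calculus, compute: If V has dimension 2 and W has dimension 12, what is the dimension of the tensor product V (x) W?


The dimension of a tensor product is the product of dimensions.
dim(V) = 2, dim(W) = 12
dim(V (x) W) = 2 * 12 = 24

24


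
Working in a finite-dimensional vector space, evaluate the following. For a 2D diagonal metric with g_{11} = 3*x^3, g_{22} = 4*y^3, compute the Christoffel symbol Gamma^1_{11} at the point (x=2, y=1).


For a diagonal metric, Gamma^k_{ij} = (1/2) g^{kk} (dg_{ik}/dx_j + dg_{jk}/dx_i - dg_{ij}/dx_k).
The metric is diagonal, so g_{ab} = 0 for a != b.
At the given point: g_{11} = 24, g_{22} = 4
g^{11} = 1/24
dg_{11}/dx_1 = dg_{11}/dx_1 = 36
dg_{11}/dx_1 = dg_{11}/dx_1 = 36
dg_{11}/dx_1 = dg_{11}/dx_1 = 36
Numerator = 36 + 36 - 36 = 36
Gamma^1_{11} = 36 / (2 * 24) = 3/4

3/4


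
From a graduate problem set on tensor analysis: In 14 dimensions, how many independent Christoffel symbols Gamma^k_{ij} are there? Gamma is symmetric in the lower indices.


Christoffel symbols Gamma^k_{ij} are symmetric in i,j, so there are d * d(d+1)/2 independent symbols.
d = 14
d(d+1)/2 = 14 * 15 / 2 = 105
Total = 14 * 105 = 1470

1470


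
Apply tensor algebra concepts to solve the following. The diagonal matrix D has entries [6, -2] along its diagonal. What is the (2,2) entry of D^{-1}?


For a diagonal matrix, the inverse has entries (D^{-1})_{ii} = 1/d_{ii}.
The diagonal entries are: d_{11} = 6, d_{22} = -2
We need (D^{-1})_{22} = 1/d_{22} = 1/-2 = -1/2

-1/2


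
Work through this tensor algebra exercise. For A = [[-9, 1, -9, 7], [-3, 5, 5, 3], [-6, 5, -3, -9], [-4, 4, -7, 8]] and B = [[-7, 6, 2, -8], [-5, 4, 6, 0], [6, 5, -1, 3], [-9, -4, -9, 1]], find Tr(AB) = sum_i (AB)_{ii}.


Tr(AB) = sum_i (AB)_{ii} where (AB)_{ii} = sum_k A_{ik} B_{ki}.
(AB)_{11} = -9*-7 + 1*-5 + -9*6 + 7*-9 = -59
(AB)_{22} = -3*6 + 5*4 + 5*5 + 3*-4 = 15
(AB)_{33} = -6*2 + 5*6 + -3*-1 + -9*-9 = 102
(AB)_{44} = -4*-8 + 4*0 + -7*3 + 8*1 = 19
Tr(AB) = -59 + 15 + 102 + 19 = 77

77


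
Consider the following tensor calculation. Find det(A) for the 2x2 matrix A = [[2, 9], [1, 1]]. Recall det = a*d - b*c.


For a 2x2 matrix [[a, b], [c, d]], det = a*d - b*c.
a = 2, b = 9, c = 1, d = 1
a*d = 2 * 1 = 2
b*c = 9 * 1 = 9
det = 2 - 9 = -7

-7


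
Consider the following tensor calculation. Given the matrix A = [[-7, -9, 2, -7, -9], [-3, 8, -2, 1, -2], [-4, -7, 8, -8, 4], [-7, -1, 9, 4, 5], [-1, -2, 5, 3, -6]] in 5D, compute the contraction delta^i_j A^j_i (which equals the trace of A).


The contraction (trace) of a rank-2 tensor is the sum of its diagonal elements.
Diagonal entries: A[1,1] = -7, A[2,2] = 8, A[3,3] = 8, A[4,4] = 4, A[5,5] = -6
Tr(A) = -7 + 8 + 8 + 4 + -6 = 7

7


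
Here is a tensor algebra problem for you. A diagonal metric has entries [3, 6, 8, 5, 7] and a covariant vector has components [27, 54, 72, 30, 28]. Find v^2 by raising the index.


To raise an index with a diagonal metric: v^i = v_i / g_{ii}.
For index 2: v_2 = 54, g_{22} = 6
v^2 = 54 / 6 = 9

9


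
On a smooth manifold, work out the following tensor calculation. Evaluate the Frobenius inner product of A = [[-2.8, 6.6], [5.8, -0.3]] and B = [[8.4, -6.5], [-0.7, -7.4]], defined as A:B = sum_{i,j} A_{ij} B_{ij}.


A:B = sum over all i,j of A_{ij} * B_{ij}.
Row 1: -2.8*8.4=-23.52, 6.6*-6.5=-42.9 => row sum = -66.42
Row 2: 5.8*-0.7=-4.06, -0.3*-7.4=2.22 => row sum = -1.84
Total = -66.42 + -1.84 = -68.26

-68.26


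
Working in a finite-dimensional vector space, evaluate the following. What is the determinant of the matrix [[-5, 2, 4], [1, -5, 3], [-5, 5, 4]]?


Expanding along the first row, det(A) = a11*M_11 - a12*M_12 + a13*M_13, where M_1j is the (1,j) minor.
Minor M_11 = -5*4 - 3*5 = -35
Minor M_12 = 1*4 - 3*-5 = 19
Minor M_13 = 1*5 - -5*-5 = -20
det = -5*(-35) - 2*(19) + 4*(-20)
    = 175 - 38 + -80
    = 57

57


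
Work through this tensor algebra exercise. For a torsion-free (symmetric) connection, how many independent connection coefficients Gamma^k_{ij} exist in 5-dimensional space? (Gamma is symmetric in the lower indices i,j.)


Christoffel symbols Gamma^k_{ij} are symmetric in i,j, so there are d * d(d+1)/2 independent symbols.
d = 5
d(d+1)/2 = 5 * 6 / 2 = 15
Total = 5 * 15 = 75

75


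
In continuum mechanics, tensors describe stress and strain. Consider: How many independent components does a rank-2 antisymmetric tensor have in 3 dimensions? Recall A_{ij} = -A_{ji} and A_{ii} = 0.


An antisymmetric rank-2 tensor satisfies A_{ij} = -A_{ji}, so diagonal entries are zero.
The independent components are the upper-triangular entries: C(n, 2) = n(n-1)/2.
n = 3
C(3, 2) = 3 * 2 / 2 = 6 / 2 = 3

3


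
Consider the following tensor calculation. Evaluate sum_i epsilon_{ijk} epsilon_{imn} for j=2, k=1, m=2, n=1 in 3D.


Using the identity: epsilon_{ijk} epsilon_{imn} = delta_{jm} delta_{kn} - delta_{jn} delta_{km}.
delta_{22} = 1
delta_{11} = 1
delta_{21} = 0
delta_{12} = 0
Result = 1 * 1 - 0 * 0 = 1 - 0 = 1

1


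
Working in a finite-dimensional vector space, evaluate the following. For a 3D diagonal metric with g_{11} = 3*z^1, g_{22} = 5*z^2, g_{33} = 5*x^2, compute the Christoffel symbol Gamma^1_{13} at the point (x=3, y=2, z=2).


For a diagonal metric, Gamma^k_{ij} = (1/2) g^{kk} (dg_{ik}/dx_j + dg_{jk}/dx_i - dg_{ij}/dx_k).
The metric is diagonal, so g_{ab} = 0 for a != b.
At the given point: g_{11} = 6, g_{22} = 20, g_{33} = 45
g^{11} = 1/6
dg_{11}/dx_3 = dg_{11}/dx_3 = 3
dg_{31}/dx_1 = 0 (off-diagonal)
dg_{13}/dx_1 = 0 (off-diagonal)
Numerator = 3 + 0 - 0 = 3
Gamma^1_{13} = 3 / (2 * 6) = 1/4

1/4


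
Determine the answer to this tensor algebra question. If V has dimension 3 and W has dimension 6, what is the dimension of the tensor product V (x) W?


The dimension of a tensor product is the product of dimensions.
dim(V) = 3, dim(W) = 6
dim(V (x) W) = 3 * 6 = 18

18


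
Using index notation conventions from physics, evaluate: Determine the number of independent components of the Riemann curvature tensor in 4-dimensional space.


The Riemann tensor in d dimensions has d^2(d^2 - 1)/12 independent components.
d = 4, so d^2 = 16
d^2 - 1 = 15
d^2(d^2 - 1) = 16 * 15 = 240
Divide by 12: 240 / 12 = 20

20


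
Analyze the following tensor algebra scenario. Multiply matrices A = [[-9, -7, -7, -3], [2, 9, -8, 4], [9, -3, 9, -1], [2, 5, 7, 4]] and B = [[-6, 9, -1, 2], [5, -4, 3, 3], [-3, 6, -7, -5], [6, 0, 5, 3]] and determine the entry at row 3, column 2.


(AB)_{ij} = sum_k A_{ik} B_{kj}.
For i=3, j=2:
A_{31} * B_{12} = 9 * 9 = 81
A_{32} * B_{22} = -3 * -4 = 12
A_{33} * B_{32} = 9 * 6 = 54
A_{34} * B_{42} = -1 * 0 = 0
Sum = 81 + 12 + 54 + 0 = 147

147


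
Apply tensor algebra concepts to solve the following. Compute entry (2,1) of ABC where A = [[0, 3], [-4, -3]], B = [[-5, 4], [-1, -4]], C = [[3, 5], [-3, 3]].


(ABC)_{21} = sum_m (AB)_{2m} C_{m1}. First compute row 2 of AB.
(AB)_{21} = -4*-5 + -3*-1 = 23
(AB)_{22} = -4*4 + -3*-4 = -4
Now contract with column 1 of C:
(AB)_{21} * C_{11} = 23 * 3 = 69
(AB)_{22} * C_{21} = -4 * -3 = 12
(ABC)_{21} = 69 + 12 = 81

81


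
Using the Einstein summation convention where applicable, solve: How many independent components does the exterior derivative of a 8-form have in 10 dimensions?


The exterior derivative of a p-form is a (p+1)-form.
Its number of independent components is C(n, p+1).
n = 10, p+1 = 9
C(10, 9) = 10

10


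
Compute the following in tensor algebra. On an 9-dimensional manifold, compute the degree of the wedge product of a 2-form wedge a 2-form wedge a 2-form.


The degree of a wedge product is the sum of the degrees of the individual forms.
Degrees: 2, 2, 2
Total degree = 2 + 2 + 2 = 6

6


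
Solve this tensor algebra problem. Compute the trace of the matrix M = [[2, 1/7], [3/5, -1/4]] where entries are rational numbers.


The trace is the sum of diagonal entries.
Diagonal: M[1,1] = 2, M[2,2] = -1/4
Tr(M) = 2 + -1/4
Computing step by step:
After adding M[1,1]: 2
After adding M[2,2]: 7/4
Tr(M) = 7/4

7/4


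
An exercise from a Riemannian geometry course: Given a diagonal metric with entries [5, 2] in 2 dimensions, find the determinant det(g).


For a diagonal metric, the determinant is the product of diagonal entries.
Diagonal entries: 5, 2
det(g) = 5 * 2 = 10

10


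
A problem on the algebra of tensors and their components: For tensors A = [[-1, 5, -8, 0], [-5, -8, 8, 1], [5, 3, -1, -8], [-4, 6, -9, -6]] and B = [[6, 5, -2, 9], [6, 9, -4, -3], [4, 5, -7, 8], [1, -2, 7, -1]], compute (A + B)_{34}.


Tensor addition is component-wise: (A + B)_{ij} = A_{ij} + B_{ij}.
A_{34} = -8
B_{34} = 8
(A + B)_{34} = -8 + 8 = 0

0


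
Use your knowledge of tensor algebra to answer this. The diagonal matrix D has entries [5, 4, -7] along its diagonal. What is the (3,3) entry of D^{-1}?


For a diagonal matrix, the inverse has entries (D^{-1})_{ii} = 1/d_{ii}.
The diagonal entries are: d_{11} = 5, d_{22} = 4, d_{33} = -7
We need (D^{-1})_{33} = 1/d_{33} = 1/-7 = -1/7

-1/7


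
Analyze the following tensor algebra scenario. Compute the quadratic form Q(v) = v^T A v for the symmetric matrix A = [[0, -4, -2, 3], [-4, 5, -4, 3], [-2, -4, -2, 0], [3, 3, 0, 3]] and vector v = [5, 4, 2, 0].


First compute Av:
(Av)_1 = 0*5 + -4*4 + -2*2 + 3*0 = -20
(Av)_2 = -4*5 + 5*4 + -4*2 + 3*0 = -8
(Av)_3 = -2*5 + -4*4 + -2*2 + 0*0 = -30
(Av)_4 = 3*5 + 3*4 + 0*2 + 3*0 = 27
Av = [-20, -8, -30, 27]
Then v^T (Av) = 5*-20 + 4*-8 + 2*-30 + 0*27
= -100 + -32 + -60 + 0 = -192

-192


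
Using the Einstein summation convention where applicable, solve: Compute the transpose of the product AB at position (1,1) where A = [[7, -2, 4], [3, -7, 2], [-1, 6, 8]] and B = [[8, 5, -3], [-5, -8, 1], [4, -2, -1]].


(AB)^T_{ij} = (AB)_{ji} = sum_k A_{jk} B_{ki}.
For i=1, j=1 we need (AB)_{11}:
A_{11} * B_{11} = 7 * 8 = 56
A_{12} * B_{21} = -2 * -5 = 10
A_{13} * B_{31} = 4 * 4 = 16
Sum = 56 + 10 + 16 = 82

82


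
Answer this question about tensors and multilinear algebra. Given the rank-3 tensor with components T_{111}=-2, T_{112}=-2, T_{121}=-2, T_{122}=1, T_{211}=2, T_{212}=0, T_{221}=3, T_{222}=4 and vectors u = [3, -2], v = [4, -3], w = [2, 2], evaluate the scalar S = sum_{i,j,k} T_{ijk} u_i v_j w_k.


S = sum over i,j,k of T_{ijk} u_i v_j w_k. Expanding all 8 terms:
T_{111}*u_1*v_1*w_1 = -2*3*4*2 = -48  (running total: -48)
T_{112}*u_1*v_1*w_2 = -2*3*4*2 = -48  (running total: -96)
T_{121}*u_1*v_2*w_1 = -2*3*-3*2 = 36  (running total: -60)
T_{122}*u_1*v_2*w_2 = 1*3*-3*2 = -18  (running total: -78)
T_{211}*u_2*v_1*w_1 = 2*-2*4*2 = -32  (running total: -110)
T_{212}*u_2*v_1*w_2 = 0*-2*4*2 = 0  (running total: -110)
T_{221}*u_2*v_2*w_1 = 3*-2*-3*2 = 36  (running total: -74)
T_{222}*u_2*v_2*w_2 = 4*-2*-3*2 = 48  (running total: -26)
S = -26

-26


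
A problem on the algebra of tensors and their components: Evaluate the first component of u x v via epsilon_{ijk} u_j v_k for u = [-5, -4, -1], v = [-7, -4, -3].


(u x v)_1 = sum_{j,k} epsilon_{1jk} u_j v_k. Only permutations of (1,2,3) contribute; the two non-zero terms are:
eps_{123} u_2 v_3 = 1 * -4 * -3 = 12
eps_{132} u_3 v_2 = -1 * -1 * -4 = -4
(u x v)_1 = 8

8


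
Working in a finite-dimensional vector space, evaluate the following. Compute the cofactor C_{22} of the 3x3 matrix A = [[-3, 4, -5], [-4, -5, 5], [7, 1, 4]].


To find cofactor C_{22}, delete row 2 and column 2.
The resulting 2x2 submatrix is: [[-3, -5], [7, 4]]
Minor M_{22} = -3*4 - -5*7
  = -12 - -35 = 23
Sign = (-1)^(2+2) = (-1)^4 = 1
Cofactor C_{22} = 1 * 23 = 23

23


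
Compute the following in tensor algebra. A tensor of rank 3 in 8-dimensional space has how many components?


The number of components of a rank-r tensor in d dimensions is d^r.
Here d = 8 and r = 3.
8^3 = 512

512


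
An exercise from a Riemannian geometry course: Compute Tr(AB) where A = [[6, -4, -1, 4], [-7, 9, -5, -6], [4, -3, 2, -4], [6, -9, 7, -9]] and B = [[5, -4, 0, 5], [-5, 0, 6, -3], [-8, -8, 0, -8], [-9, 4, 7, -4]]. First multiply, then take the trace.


Tr(AB) = sum_i (AB)_{ii} where (AB)_{ii} = sum_k A_{ik} B_{ki}.
(AB)_{11} = 6*5 + -4*-5 + -1*-8 + 4*-9 = 22
(AB)_{22} = -7*-4 + 9*0 + -5*-8 + -6*4 = 44
(AB)_{33} = 4*0 + -3*6 + 2*0 + -4*7 = -46
(AB)_{44} = 6*5 + -9*-3 + 7*-8 + -9*-4 = 37
Tr(AB) = 22 + 44 + -46 + 37 = 57

57


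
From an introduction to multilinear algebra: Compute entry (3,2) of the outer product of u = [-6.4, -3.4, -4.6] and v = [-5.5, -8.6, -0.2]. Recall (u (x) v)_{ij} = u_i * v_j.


The outer product entry T_{ij} = u_i * v_j.
We need i=3, j=2.
u_3 = -4.6, v_2 = -8.6
T_{3,2} = -4.6 * -8.6 = 39.56

39.56


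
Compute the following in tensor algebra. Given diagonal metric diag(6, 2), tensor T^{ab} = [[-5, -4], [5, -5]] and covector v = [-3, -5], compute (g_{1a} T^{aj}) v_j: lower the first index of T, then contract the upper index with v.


Step 1: lower the first index. For a diagonal metric, g_{ia} T^{aj} = g_{ii} T^{ij} (no sum on i).
g_{11} = 6
S_1{}^1 = 6 * T^{11} = 6 * -5 = -30
S_1{}^2 = 6 * T^{12} = 6 * -4 = -24
Step 2: contract S_1{}^j with v_j.
S_1{}^1 * v_1 = -30 * -3 = 90
S_1{}^2 * v_2 = -24 * -5 = 120
Result = 90 + 120 = 210

210


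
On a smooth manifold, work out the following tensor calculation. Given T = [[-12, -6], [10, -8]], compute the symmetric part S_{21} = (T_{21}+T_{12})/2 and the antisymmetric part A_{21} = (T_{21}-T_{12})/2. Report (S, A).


T_{21} = 10
T_{12} = -6
S_{21} = (10 + -6)/2 = 4/2 = 2
A_{21} = (10 - -6)/2 = 16/2 = 8
Check: S + A = 2 + 8 = 10 = T_{21}.

(2, 8)


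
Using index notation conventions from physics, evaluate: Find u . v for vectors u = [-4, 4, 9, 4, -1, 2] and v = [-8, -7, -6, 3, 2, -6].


The inner product u . v = sum of u_i * v_i.
Term-by-term: -4 * -8, 4 * -7, 9 * -6, 4 * 3, -1 * 2, 2 * -6
Products: 32, -28, -54, 12, -2, -12
Sum = 32 + -28 + -54 + 12 + -2 + -12 = -52

-52


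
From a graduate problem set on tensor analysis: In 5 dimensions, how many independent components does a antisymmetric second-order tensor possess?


A antisymmetric rank-2 tensor in d dimensions has d(d-1)/2 independent components.
d = 5
d(d-1)/2 = 5 * 4 / 2 = 20 / 2 = 10

10


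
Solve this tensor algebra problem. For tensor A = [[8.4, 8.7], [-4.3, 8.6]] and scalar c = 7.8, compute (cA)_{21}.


Scalar multiplication: (cA)_{ij} = c * A_{ij}.
c = 7.8
A_{21} = -4.3
(cA)_{21} = 7.8 * -4.3 = -33.54

-33.54


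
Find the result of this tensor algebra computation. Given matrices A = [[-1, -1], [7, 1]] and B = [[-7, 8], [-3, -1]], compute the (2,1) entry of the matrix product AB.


(AB)_{ij} = sum_k A_{ik} B_{kj}.
For i=2, j=1:
A_{21} * B_{11} = 7 * -7 = -49
A_{22} * B_{21} = 1 * -3 = -3
Sum = -49 + -3 = -52

-52


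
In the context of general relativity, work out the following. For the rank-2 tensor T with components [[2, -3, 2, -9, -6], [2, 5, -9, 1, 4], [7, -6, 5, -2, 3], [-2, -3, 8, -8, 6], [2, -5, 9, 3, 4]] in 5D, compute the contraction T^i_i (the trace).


The contraction (trace) of a rank-2 tensor is the sum of its diagonal elements.
Diagonal entries: A[1,1] = 2, A[2,2] = 5, A[3,3] = 5, A[4,4] = -8, A[5,5] = 4
Tr(A) = 2 + 5 + 5 + -8 + 4 = 8

8


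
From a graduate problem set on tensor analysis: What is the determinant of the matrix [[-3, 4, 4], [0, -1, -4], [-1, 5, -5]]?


Expanding along the first row, det(A) = a11*M_11 - a12*M_12 + a13*M_13, where M_1j is the (1,j) minor.
Minor M_11 = -1*-5 - -4*5 = 25
Minor M_12 = 0*-5 - -4*-1 = -4
Minor M_13 = 0*5 - -1*-1 = -1
det = -3*(25) - 4*(-4) + 4*(-1)
    = -75 - -16 + -4
    = -63

-63


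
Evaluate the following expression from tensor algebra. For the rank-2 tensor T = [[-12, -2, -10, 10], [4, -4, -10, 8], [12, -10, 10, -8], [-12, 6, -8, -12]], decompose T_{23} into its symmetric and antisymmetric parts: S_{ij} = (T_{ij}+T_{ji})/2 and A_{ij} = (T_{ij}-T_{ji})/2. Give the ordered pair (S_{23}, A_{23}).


T_{23} = -10
T_{32} = -10
S_{23} = (-10 + -10)/2 = -20/2 = -10
A_{23} = (-10 - -10)/2 = 0/2 = 0
Check: S + A = -10 + 0 = -10 = T_{23}.

(-10, 0)


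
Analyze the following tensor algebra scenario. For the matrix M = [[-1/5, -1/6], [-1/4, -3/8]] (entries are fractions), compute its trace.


The trace is the sum of diagonal entries.
Diagonal: M[1,1] = -1/5, M[2,2] = -3/8
Tr(M) = -1/5 + -3/8
Computing step by step:
After adding M[1,1]: -1/5
After adding M[2,2]: -23/40
Tr(M) = -23/40

-23/40


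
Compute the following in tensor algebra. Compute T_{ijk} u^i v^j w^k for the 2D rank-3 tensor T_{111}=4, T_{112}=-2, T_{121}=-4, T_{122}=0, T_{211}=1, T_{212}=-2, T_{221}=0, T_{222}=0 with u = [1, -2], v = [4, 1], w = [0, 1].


S = sum over i,j,k of T_{ijk} u_i v_j w_k. Expanding all 8 terms:
T_{111}*u_1*v_1*w_1 = 4*1*4*0 = 0  (running total: 0)
T_{112}*u_1*v_1*w_2 = -2*1*4*1 = -8  (running total: -8)
T_{121}*u_1*v_2*w_1 = -4*1*1*0 = 0  (running total: -8)
T_{122}*u_1*v_2*w_2 = 0*1*1*1 = 0  (running total: -8)
T_{211}*u_2*v_1*w_1 = 1*-2*4*0 = 0  (running total: -8)
T_{212}*u_2*v_1*w_2 = -2*-2*4*1 = 16  (running total: 8)
T_{221}*u_2*v_2*w_1 = 0*-2*1*0 = 0  (running total: 8)
T_{222}*u_2*v_2*w_2 = 0*-2*1*1 = 0  (running total: 8)
S = 8

8


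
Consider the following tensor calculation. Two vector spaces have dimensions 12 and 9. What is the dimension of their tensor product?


The dimension of a tensor product is the product of dimensions.
dim(V) = 12, dim(W) = 9
dim(V (x) W) = 12 * 9 = 108

108


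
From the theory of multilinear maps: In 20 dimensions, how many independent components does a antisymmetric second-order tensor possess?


A antisymmetric rank-2 tensor in d dimensions has d(d-1)/2 independent components.
d = 20
d(d-1)/2 = 20 * 19 / 2 = 380 / 2 = 190

190


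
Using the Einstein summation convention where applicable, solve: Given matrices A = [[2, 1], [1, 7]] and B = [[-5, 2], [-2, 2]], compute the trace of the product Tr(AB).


Tr(AB) = sum_i (AB)_{ii} where (AB)_{ii} = sum_k A_{ik} B_{ki}.
(AB)_{11} = 2*-5 + 1*-2 = -12
(AB)_{22} = 1*2 + 7*2 = 16
Tr(AB) = -12 + 16 = 4

4


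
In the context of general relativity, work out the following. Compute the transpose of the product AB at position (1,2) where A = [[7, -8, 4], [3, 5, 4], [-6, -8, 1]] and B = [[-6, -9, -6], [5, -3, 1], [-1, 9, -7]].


(AB)^T_{ij} = (AB)_{ji} = sum_k A_{jk} B_{ki}.
For i=1, j=2 we need (AB)_{21}:
A_{21} * B_{11} = 3 * -6 = -18
A_{22} * B_{21} = 5 * 5 = 25
A_{23} * B_{31} = 4 * -1 = -4
Sum = -18 + 25 + -4 = 3

3


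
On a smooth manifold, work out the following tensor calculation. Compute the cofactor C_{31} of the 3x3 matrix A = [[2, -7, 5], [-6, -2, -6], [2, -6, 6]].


To find cofactor C_{31}, delete row 3 and column 1.
The resulting 2x2 submatrix is: [[-7, 5], [-2, -6]]
Minor M_{31} = -7*-6 - 5*-2
  = 42 - -10 = 52
Sign = (-1)^(3+1) = (-1)^4 = 1
Cofactor C_{31} = 1 * 52 = 52

52


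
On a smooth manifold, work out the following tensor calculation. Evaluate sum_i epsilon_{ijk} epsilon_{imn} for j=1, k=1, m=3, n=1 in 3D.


Using the identity: epsilon_{ijk} epsilon_{imn} = delta_{jm} delta_{kn} - delta_{jn} delta_{km}.
delta_{13} = 0
delta_{11} = 1
delta_{11} = 1
delta_{13} = 0
Result = 0 * 1 - 1 * 0 = 0 - 0 = 0

0


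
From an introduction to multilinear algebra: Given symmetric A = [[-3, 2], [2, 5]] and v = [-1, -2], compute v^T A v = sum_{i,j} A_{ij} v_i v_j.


First compute Av:
(Av)_1 = -3*-1 + 2*-2 = -1
(Av)_2 = 2*-1 + 5*-2 = -12
Av = [-1, -12]
Then v^T (Av) = -1*-1 + -2*-12
= 1 + 24 = 25

25


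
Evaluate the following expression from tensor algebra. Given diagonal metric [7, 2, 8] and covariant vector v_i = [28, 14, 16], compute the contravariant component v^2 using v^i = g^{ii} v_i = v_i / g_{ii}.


To raise an index with a diagonal metric: v^i = v_i / g_{ii}.
For index 2: v_2 = 14, g_{22} = 2
v^2 = 14 / 2 = 7

7


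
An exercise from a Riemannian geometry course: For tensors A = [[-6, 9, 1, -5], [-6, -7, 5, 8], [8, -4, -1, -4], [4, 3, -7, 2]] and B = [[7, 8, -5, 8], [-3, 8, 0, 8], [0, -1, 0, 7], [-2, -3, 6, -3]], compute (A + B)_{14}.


Tensor addition is component-wise: (A + B)_{ij} = A_{ij} + B_{ij}.
A_{14} = -5
B_{14} = 8
(A + B)_{14} = -5 + 8 = 3

3


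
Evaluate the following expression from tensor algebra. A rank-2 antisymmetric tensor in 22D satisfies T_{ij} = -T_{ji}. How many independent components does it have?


An antisymmetric rank-2 tensor satisfies A_{ij} = -A_{ji}, so diagonal entries are zero.
The independent components are the upper-triangular entries: C(n, 2) = n(n-1)/2.
n = 22
C(22, 2) = 22 * 21 / 2 = 462 / 2 = 231

231


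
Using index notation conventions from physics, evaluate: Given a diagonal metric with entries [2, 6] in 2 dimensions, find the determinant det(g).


For a diagonal metric, the determinant is the product of diagonal entries.
Diagonal entries: 2, 6
det(g) = 2 * 6 = 12

12


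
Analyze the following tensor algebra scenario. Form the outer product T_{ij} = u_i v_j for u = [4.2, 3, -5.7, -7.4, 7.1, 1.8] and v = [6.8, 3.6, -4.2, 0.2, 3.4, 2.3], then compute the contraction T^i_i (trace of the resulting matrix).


The outer product gives T_{ij} = u_i v_j.
The trace (contraction) is Tr(T) = sum_i T_{ii} = sum_i u_i v_i.
Diagonal entries:
T_{11} = u_1 * v_1 = 4.2 * 6.8 = 28.56
T_{22} = u_2 * v_2 = 3 * 3.6 = 10.8
T_{33} = u_3 * v_3 = -5.7 * -4.2 = 23.94
T_{44} = u_4 * v_4 = -7.4 * 0.2 = -1.48
T_{55} = u_5 * v_5 = 7.1 * 3.4 = 24.14
T_{66} = u_6 * v_6 = 1.8 * 2.3 = 4.14
Tr(T) = 28.56 + 10.8 + 23.94 + -1.48 + 24.14 + 4.14 = 90.1

90.1


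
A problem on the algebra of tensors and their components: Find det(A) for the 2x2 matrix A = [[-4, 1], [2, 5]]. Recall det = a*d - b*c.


For a 2x2 matrix [[a, b], [c, d]], det = a*d - b*c.
a = -4, b = 1, c = 2, d = 5
a*d = -4 * 5 = -20
b*c = 1 * 2 = 2
det = -20 - 2 = -22

-22


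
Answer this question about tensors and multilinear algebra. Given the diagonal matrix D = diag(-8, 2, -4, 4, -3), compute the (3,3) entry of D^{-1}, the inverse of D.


For a diagonal matrix, the inverse has entries (D^{-1})_{ii} = 1/d_{ii}.
The diagonal entries are: d_{11} = -8, d_{22} = 2, d_{33} = -4, d_{44} = 4, d_{55} = -3
We need (D^{-1})_{33} = 1/d_{33} = 1/-4 = -1/4

-1/4


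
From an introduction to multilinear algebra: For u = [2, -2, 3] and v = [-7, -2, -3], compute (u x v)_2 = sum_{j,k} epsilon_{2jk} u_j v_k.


(u x v)_2 = sum_{j,k} epsilon_{2jk} u_j v_k. Only permutations of (1,2,3) contribute; the two non-zero terms are:
eps_{213} u_1 v_3 = -1 * 2 * -3 = 6
eps_{231} u_3 v_1 = 1 * 3 * -7 = -21
(u x v)_2 = -15

-15


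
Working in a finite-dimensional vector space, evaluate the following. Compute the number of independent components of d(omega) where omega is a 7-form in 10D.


The exterior derivative of a p-form is a (p+1)-form.
Its number of independent components is C(n, p+1).
n = 10, p+1 = 8
C(10, 8) = 45

45


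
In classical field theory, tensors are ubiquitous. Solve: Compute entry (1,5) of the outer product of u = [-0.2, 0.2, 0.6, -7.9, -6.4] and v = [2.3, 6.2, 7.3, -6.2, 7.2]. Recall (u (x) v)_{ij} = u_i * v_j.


The outer product entry T_{ij} = u_i * v_j.
We need i=1, j=5.
u_1 = -0.2, v_5 = 7.2
T_{1,5} = -0.2 * 7.2 = -1.44

-1.44


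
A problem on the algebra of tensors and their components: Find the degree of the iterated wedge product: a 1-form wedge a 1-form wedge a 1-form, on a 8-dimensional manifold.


The degree of a wedge product is the sum of the degrees of the individual forms.
Degrees: 1, 1, 1
Total degree = 1 + 1 + 1 = 3

3


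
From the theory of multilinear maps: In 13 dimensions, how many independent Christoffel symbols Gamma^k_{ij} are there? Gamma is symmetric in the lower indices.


Christoffel symbols Gamma^k_{ij} are symmetric in i,j, so there are d * d(d+1)/2 independent symbols.
d = 13
d(d+1)/2 = 13 * 14 / 2 = 91
Total = 13 * 91 = 1183

1183


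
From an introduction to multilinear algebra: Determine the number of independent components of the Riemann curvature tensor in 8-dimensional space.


The Riemann tensor in d dimensions has d^2(d^2 - 1)/12 independent components.
d = 8, so d^2 = 64
d^2 - 1 = 63
d^2(d^2 - 1) = 64 * 63 = 4032
Divide by 12: 4032 / 12 = 336

336


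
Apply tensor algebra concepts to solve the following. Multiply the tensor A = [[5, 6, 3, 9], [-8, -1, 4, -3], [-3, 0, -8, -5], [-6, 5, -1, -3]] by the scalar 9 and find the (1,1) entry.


Scalar multiplication: (cA)_{ij} = c * A_{ij}.
c = 9
A_{11} = 5
(cA)_{11} = 9 * 5 = 45

45


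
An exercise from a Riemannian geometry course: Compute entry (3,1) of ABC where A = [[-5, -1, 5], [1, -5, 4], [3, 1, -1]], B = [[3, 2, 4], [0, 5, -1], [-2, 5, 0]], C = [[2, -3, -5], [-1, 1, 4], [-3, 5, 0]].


(ABC)_{31} = sum_m (AB)_{3m} C_{m1}. First compute row 3 of AB.
(AB)_{31} = 3*3 + 1*0 + -1*-2 = 11
(AB)_{32} = 3*2 + 1*5 + -1*5 = 6
(AB)_{33} = 3*4 + 1*-1 + -1*0 = 11
Now contract with column 1 of C:
(AB)_{31} * C_{11} = 11 * 2 = 22
(AB)_{32} * C_{21} = 6 * -1 = -6
(AB)_{33} * C_{31} = 11 * -3 = -33
(ABC)_{31} = 22 + -6 + -33 = -17

-17


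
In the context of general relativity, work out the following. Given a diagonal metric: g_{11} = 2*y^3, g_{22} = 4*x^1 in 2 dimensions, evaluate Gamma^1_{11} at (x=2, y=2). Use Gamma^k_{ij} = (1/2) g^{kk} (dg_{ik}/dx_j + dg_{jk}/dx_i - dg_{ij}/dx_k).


For a diagonal metric, Gamma^k_{ij} = (1/2) g^{kk} (dg_{ik}/dx_j + dg_{jk}/dx_i - dg_{ij}/dx_k).
The metric is diagonal, so g_{ab} = 0 for a != b.
At the given point: g_{11} = 16, g_{22} = 8
g^{11} = 1/16
dg_{11}/dx_1 = dg_{11}/dx_1 = 0
dg_{11}/dx_1 = dg_{11}/dx_1 = 0
dg_{11}/dx_1 = dg_{11}/dx_1 = 0
Numerator = 0 + 0 - 0 = 0
Gamma^1_{11} = 0 / (2 * 16) = 0

0
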